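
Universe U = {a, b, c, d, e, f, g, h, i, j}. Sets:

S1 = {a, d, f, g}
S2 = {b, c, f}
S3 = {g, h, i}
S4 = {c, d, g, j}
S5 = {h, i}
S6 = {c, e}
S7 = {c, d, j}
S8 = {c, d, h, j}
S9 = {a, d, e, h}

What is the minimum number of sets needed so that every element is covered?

S2, S3, S4, S9 together cover {a, b, c, d, e, f, g, h, i, j} — every element.
No 3 of the 9 sets cover everything (all 84 triples fall short), so 4 is minimum.
Greedy (largest uncovered first) would take S1, S8, S2, S3, S6 — 5 sets — but 4 suffice.

4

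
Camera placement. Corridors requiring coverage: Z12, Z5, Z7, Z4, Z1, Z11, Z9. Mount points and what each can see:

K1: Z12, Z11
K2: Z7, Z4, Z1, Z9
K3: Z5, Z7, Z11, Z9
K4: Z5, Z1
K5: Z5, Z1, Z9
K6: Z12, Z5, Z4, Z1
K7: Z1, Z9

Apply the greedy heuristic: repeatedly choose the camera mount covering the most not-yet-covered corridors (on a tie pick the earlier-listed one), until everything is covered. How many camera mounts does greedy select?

Pick 1: K2 covers 4 new corridors (Z7, Z4, Z1, Z9).
Pick 2: K1 covers 2 new corridors (Z12, Z11).
Pick 3: K3 covers 1 new corridors (Z5).
Greedy uses 3 camera mounts. (The true minimum is 2.)

3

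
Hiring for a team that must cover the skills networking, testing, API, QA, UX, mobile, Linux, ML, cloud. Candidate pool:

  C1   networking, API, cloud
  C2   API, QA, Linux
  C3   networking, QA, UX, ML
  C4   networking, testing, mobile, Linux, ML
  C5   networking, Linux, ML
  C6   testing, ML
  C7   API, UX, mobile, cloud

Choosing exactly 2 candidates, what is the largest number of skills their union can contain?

8

Choosing C4, C7 covers {networking, testing, API, UX, mobile, Linux, ML, cloud} — 8 skills.
No choice of 2 candidates does better; here QA is left uncovered.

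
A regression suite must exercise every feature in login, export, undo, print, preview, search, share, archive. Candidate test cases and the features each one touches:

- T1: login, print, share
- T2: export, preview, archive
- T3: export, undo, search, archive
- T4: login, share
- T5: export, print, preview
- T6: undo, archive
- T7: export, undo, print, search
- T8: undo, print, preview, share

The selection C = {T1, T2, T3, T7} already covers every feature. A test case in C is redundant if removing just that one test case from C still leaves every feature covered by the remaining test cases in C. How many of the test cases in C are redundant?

Drop T1: login, share uncovered — not redundant.
Drop T2: preview uncovered — not redundant.
Drop T3: the rest still cover every feature — redundant.
Drop T7: the rest still cover every feature — redundant.
2 redundant: T3, T7.

2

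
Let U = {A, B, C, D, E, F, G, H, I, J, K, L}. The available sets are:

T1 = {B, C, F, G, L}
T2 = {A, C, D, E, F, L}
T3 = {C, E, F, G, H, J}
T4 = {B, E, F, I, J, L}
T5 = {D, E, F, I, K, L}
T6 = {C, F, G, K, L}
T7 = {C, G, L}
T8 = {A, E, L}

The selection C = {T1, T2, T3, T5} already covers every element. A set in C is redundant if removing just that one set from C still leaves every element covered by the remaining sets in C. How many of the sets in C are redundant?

Drop T1: B uncovered — not redundant.
Drop T2: A uncovered — not redundant.
Drop T3: H, J uncovered — not redundant.
Drop T5: I, K uncovered — not redundant.
None of the sets in C is redundant.

0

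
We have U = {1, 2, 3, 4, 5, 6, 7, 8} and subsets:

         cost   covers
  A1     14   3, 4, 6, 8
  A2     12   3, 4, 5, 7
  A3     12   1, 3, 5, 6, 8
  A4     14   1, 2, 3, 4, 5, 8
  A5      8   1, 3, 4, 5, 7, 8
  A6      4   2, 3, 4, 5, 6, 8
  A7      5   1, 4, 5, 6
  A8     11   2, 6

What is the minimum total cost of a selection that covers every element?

12

A5, A6 cover every element at cost 8 + 4 = 12.
Any cover uses at least 2 sets; among all covering selections none totals below 12.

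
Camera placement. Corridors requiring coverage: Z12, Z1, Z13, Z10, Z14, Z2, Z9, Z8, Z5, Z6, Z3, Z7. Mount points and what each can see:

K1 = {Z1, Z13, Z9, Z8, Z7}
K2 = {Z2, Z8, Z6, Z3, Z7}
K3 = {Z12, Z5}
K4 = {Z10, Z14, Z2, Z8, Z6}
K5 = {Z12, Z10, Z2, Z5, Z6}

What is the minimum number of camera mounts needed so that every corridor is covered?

4

K1, K2, K3, K4 together cover {Z12, Z1, Z13, Z10, Z14, Z2, Z9, Z8, Z5, Z6, Z3, Z7} — every corridor.
No 3 of the 5 camera mounts cover everything (all 10 triples fall short), so 4 is minimum.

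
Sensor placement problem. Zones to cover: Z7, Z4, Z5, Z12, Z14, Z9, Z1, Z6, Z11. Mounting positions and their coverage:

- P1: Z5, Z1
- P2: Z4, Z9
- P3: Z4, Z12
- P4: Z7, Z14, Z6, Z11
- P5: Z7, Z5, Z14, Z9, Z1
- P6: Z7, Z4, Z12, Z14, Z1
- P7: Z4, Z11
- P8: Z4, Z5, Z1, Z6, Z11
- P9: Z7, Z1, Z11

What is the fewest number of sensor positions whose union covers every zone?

3

P2, P6, P8 together cover {Z7, Z4, Z5, Z12, Z14, Z9, Z1, Z6, Z11} — every zone.
No 2 of the 9 sensor positions cover everything (all 36 pairs fall short), so 3 is minimum.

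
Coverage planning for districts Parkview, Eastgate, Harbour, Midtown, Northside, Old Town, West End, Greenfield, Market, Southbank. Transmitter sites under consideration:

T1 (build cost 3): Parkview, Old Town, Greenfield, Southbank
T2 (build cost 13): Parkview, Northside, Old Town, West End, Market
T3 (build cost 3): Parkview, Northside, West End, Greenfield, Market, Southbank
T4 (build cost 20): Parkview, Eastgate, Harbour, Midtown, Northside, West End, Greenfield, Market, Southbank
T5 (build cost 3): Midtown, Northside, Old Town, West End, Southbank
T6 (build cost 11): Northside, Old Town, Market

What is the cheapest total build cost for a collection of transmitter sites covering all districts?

T1, T4 cover every district at build cost 3 + 20 = 23.
Any cover uses at least 2 transmitter sites; among all covering selections none totals below 23.
Greedy by coverage-per-build cost would pick T3, T5, T4 for 26 — worse than the optimum 23.

23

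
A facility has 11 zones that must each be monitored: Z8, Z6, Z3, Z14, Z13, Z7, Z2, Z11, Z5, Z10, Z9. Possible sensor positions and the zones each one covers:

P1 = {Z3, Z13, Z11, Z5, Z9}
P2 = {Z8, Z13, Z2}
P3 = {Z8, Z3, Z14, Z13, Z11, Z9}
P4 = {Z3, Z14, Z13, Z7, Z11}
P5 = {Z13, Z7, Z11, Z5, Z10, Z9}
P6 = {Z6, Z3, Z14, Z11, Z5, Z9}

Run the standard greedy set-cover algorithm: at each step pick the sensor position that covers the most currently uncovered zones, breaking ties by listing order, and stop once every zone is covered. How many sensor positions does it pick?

4

Pick 1: P3 covers 6 new zones (Z8, Z3, Z14, Z13, Z11, Z9).
Pick 2: P5 covers 3 new zones (Z7, Z5, Z10).
Pick 3: P2 covers 1 new zones (Z2).
Pick 4: P6 covers 1 new zones (Z6).
Greedy uses 4 sensor positions. (The true minimum is 3.)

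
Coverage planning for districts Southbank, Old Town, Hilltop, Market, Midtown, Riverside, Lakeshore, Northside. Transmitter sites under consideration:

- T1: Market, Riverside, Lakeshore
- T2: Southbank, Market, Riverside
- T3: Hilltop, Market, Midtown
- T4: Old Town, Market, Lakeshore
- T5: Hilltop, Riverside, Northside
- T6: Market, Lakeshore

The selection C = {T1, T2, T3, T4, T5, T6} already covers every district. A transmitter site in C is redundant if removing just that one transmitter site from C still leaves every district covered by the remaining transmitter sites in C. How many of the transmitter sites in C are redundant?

2

Drop T1: the rest still cover every district — redundant.
Drop T2: Southbank uncovered — not redundant.
Drop T3: Midtown uncovered — not redundant.
Drop T4: Old Town uncovered — not redundant.
Drop T5: Northside uncovered — not redundant.
Drop T6: the rest still cover every district — redundant.
2 redundant: T1, T6.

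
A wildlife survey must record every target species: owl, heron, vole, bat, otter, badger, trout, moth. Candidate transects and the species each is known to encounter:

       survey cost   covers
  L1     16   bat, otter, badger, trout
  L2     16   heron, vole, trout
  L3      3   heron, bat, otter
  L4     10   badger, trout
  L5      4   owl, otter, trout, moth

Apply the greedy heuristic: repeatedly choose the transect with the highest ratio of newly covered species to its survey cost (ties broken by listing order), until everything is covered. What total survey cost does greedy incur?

Pick 1: L3 adds 3 new (heron, bat, otter) at survey cost 3 (ratio 3/3).
Pick 2: L5 adds 3 new (owl, trout, moth) at survey cost 4 (ratio 3/4).
Pick 3: L4 adds 1 new (badger) at survey cost 10 (ratio 1/10).
Pick 4: L2 adds 1 new (vole) at survey cost 16 (ratio 1/16).
Greedy total survey cost: 3 + 4 + 10 + 16 = 33.

33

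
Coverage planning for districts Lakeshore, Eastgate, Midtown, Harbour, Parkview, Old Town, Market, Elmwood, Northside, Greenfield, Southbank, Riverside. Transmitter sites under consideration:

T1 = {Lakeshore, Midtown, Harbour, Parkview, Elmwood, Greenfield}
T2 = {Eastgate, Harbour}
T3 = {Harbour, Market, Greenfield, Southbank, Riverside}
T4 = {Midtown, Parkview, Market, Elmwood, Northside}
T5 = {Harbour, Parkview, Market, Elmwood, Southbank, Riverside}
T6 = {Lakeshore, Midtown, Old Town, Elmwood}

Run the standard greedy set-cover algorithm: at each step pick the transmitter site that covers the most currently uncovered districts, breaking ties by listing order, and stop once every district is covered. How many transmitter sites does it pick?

Pick 1: T1 covers 6 new districts (Lakeshore, Midtown, Harbour, Parkview, Elmwood, Greenfield).
Pick 2: T3 covers 3 new districts (Market, Southbank, Riverside).
Pick 3: T2 covers 1 new districts (Eastgate).
Pick 4: T4 covers 1 new districts (Northside).
Pick 5: T6 covers 1 new districts (Old Town).
Greedy uses 5 transmitter sites. (The true minimum is 4.)

5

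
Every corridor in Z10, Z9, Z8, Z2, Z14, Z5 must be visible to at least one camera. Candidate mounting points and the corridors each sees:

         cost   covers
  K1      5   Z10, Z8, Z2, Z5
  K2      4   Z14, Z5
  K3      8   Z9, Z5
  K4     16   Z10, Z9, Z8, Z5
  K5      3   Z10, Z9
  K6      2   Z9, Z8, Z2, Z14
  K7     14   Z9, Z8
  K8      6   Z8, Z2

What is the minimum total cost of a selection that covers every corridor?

7

K1, K6 cover every corridor at cost 5 + 2 = 7.
Any cover uses at least 2 camera mounts; among all covering selections none totals below 7.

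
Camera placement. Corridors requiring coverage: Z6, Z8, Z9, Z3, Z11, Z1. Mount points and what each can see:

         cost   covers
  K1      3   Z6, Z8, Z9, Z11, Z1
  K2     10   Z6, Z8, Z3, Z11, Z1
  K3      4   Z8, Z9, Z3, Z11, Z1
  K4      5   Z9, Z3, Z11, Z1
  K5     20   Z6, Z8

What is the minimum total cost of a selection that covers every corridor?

7

K1, K3 cover every corridor at cost 3 + 4 = 7.
Any cover uses at least 2 camera mounts; among all covering selections none totals below 7.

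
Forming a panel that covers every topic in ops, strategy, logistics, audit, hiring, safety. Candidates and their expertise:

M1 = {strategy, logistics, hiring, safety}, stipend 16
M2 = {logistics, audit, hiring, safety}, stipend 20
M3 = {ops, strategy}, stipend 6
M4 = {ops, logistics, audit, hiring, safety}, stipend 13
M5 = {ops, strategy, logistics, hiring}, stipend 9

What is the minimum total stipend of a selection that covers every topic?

M3, M4 cover every topic at stipend 6 + 13 = 19.
Any cover uses at least 2 members; among all covering selections none totals below 19.
Greedy by coverage-per-stipend would pick M5, M4 for 22 — worse than the optimum 19.

19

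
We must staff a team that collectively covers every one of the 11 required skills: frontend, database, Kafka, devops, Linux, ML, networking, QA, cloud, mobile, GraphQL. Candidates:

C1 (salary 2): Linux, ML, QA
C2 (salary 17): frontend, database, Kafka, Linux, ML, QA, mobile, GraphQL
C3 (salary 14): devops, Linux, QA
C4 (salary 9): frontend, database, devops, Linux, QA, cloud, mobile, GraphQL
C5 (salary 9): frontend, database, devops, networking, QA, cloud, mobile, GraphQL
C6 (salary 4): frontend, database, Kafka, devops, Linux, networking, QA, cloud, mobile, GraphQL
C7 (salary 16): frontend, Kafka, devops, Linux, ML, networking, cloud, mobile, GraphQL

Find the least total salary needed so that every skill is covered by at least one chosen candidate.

6

C1, C6 cover every skill at salary 2 + 4 = 6.
Any cover uses at least 2 candidates; among all covering selections none totals below 6.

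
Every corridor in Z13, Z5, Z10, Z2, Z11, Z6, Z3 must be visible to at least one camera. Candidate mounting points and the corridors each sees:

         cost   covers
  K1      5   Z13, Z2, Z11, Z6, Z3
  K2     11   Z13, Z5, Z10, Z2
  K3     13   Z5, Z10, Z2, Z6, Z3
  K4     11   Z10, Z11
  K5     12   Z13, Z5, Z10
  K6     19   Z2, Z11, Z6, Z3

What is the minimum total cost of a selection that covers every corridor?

K1, K2 cover every corridor at cost 5 + 11 = 16.
Any cover uses at least 2 camera mounts; among all covering selections none totals below 16.

16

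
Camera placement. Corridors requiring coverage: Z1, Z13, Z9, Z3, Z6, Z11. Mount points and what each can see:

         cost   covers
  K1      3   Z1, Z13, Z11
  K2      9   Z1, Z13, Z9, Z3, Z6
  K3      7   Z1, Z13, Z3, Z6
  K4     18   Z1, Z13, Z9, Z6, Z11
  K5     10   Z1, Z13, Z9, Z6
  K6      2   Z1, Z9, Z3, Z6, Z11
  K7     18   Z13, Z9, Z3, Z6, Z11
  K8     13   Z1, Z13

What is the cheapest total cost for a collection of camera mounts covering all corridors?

5

K1, K6 cover every corridor at cost 3 + 2 = 5.
Any cover uses at least 2 camera mounts; among all covering selections none totals below 5.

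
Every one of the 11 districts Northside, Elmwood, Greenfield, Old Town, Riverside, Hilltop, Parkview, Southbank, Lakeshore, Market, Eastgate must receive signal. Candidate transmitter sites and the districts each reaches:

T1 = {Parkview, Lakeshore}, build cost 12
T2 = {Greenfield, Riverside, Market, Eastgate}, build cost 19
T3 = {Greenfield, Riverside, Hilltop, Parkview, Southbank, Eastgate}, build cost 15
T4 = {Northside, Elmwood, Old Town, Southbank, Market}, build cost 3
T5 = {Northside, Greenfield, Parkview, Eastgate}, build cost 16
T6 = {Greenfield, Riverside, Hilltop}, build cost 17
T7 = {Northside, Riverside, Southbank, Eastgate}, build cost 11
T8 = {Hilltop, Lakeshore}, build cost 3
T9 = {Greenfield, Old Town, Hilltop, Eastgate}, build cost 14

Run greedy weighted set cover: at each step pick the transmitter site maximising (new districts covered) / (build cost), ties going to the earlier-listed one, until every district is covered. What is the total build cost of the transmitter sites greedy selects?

21

Pick 1: T4 adds 5 new (Northside, Elmwood, Old Town, Southbank, Market) at build cost 3 (ratio 5/3).
Pick 2: T8 adds 2 new (Hilltop, Lakeshore) at build cost 3 (ratio 2/3).
Pick 3: T3 adds 4 new (Greenfield, Riverside, Parkview, Eastgate) at build cost 15 (ratio 4/15).
Greedy total build cost: 3 + 3 + 15 = 21.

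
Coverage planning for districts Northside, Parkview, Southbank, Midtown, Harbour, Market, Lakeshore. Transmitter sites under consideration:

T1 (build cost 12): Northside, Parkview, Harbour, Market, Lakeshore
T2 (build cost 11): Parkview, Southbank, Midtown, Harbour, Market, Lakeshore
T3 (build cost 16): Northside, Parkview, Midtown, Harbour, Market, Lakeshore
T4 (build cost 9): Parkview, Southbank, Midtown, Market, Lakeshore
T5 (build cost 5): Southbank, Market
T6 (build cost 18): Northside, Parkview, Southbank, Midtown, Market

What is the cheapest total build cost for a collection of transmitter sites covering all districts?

21

T1, T4 cover every district at build cost 12 + 9 = 21.
Any cover uses at least 2 transmitter sites; among all covering selections none totals below 21.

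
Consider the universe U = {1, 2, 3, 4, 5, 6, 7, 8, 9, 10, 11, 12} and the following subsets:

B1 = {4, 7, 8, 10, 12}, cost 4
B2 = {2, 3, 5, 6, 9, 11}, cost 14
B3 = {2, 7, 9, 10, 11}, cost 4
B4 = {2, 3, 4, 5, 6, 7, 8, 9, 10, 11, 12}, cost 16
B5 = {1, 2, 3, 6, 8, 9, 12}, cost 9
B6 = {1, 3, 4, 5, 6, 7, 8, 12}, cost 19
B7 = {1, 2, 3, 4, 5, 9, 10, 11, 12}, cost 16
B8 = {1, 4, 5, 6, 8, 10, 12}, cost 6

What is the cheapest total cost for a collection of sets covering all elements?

B3, B5, B8 cover every element at cost 4 + 9 + 6 = 19.
Any cover uses at least 2 sets; among all covering selections none totals below 19.
Greedy by coverage-per-cost would pick B1, B3, B8, B5 for 23 — worse than the optimum 19.

19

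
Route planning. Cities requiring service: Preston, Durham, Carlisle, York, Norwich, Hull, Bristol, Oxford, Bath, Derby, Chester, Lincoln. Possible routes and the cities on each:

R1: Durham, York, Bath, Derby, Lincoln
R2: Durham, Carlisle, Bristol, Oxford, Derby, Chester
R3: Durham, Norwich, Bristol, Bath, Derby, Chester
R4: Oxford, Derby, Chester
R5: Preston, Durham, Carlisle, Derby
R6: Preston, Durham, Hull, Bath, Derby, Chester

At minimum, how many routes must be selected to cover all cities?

R1, R2, R3, R6 together cover {Preston, Durham, Carlisle, York, Norwich, Hull, Bristol, Oxford, Bath, Derby, Chester, Lincoln} — every city.
No 3 of the 6 routes cover everything (all 20 triples fall short), so 4 is minimum.

4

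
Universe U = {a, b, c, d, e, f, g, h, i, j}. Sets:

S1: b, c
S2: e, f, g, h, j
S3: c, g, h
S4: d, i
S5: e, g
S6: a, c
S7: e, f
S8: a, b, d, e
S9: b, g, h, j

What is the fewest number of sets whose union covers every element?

4

S1, S2, S4, S6 together cover {a, b, c, d, e, f, g, h, i, j} — every element.
No 3 of the 9 sets cover everything (all 84 triples fall short), so 4 is minimum.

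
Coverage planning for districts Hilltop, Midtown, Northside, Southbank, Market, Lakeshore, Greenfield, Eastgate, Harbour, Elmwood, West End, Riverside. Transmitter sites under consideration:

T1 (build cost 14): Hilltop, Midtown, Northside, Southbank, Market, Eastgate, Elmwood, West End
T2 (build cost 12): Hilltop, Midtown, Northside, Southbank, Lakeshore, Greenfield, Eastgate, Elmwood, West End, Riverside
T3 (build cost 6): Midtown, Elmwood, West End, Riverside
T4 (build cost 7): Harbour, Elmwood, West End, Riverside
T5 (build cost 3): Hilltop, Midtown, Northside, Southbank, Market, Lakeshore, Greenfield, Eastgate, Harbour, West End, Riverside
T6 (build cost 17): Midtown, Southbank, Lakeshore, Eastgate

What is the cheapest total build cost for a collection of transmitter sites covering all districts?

9

T3, T5 cover every district at build cost 6 + 3 = 9.
Any cover uses at least 2 transmitter sites; among all covering selections none totals below 9.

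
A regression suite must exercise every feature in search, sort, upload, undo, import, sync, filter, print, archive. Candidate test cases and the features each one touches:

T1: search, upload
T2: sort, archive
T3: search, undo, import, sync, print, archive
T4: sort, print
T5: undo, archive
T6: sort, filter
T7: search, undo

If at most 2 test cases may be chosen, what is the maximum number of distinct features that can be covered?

Choosing T3, T6 covers {search, sort, undo, import, sync, filter, print, archive} — 8 features.
No choice of 2 test cases does better; here upload is left uncovered.

8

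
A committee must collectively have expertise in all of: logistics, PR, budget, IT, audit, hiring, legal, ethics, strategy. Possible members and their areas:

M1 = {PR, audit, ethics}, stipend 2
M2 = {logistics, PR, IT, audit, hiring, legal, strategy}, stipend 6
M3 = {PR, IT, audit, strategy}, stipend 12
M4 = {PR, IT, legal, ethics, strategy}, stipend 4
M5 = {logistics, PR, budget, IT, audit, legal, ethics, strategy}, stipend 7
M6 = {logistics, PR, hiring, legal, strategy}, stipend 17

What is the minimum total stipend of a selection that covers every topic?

13

M2, M5 cover every topic at stipend 6 + 7 = 13.
Any cover uses at least 2 members; among all covering selections none totals below 13.
Greedy by coverage-per-stipend would pick M1, M2, M5 for 15 — worse than the optimum 13.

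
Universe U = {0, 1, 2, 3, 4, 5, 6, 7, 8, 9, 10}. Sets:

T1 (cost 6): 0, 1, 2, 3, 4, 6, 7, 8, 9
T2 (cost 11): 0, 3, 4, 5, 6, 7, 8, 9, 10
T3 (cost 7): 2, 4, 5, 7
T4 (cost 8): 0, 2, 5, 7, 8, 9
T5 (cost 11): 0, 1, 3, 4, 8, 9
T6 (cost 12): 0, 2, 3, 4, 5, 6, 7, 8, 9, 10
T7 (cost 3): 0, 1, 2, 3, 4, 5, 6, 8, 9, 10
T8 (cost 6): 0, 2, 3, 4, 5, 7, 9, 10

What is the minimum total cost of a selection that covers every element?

T1, T7 cover every element at cost 6 + 3 = 9.
Any cover uses at least 2 sets; among all covering selections none totals below 9.

9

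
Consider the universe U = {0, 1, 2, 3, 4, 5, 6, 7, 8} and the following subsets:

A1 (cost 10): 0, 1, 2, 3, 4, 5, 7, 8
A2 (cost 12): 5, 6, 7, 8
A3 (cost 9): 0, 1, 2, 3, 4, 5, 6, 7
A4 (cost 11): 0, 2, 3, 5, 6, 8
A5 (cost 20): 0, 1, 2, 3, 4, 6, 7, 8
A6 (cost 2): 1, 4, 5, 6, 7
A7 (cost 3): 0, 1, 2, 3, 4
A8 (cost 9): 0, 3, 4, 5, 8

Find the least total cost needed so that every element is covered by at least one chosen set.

A1, A6 cover every element at cost 10 + 2 = 12.
Any cover uses at least 2 sets; among all covering selections none totals below 12.

12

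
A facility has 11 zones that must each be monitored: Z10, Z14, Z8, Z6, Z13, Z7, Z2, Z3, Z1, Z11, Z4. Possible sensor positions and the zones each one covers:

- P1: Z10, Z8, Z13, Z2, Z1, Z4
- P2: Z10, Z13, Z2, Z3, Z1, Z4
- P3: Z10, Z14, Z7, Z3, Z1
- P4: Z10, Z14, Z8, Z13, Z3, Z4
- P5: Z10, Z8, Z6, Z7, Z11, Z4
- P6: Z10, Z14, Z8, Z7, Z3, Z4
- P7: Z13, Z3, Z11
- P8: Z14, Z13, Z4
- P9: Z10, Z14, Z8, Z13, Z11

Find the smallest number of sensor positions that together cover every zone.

3

P1, P3, P5 together cover {Z10, Z14, Z8, Z6, Z13, Z7, Z2, Z3, Z1, Z11, Z4} — every zone.
No 2 of the 9 sensor positions cover everything (all 36 pairs fall short), so 3 is minimum.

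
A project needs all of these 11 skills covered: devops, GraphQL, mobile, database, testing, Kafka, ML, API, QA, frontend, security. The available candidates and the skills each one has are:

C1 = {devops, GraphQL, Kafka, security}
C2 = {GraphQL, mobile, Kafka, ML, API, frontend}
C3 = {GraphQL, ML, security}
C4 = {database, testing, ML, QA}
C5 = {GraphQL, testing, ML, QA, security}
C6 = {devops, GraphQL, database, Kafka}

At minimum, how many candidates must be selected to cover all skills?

3

C1, C2, C4 together cover {devops, GraphQL, mobile, database, testing, Kafka, ML, API, QA, frontend, security} — every skill.
No 2 of the 6 candidates cover everything (all 15 pairs fall short), so 3 is minimum.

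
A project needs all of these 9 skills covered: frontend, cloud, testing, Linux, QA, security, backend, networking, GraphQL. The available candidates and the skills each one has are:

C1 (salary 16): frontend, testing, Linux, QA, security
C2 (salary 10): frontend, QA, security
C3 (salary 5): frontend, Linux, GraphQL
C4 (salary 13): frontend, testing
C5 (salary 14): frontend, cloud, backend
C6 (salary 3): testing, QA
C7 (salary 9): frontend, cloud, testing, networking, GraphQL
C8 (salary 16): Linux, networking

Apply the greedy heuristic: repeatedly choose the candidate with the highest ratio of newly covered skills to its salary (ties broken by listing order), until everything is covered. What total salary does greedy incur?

Pick 1: C6 adds 2 new (testing, QA) at salary 3 (ratio 2/3).
Pick 2: C3 adds 3 new (frontend, Linux, GraphQL) at salary 5 (ratio 3/5).
Pick 3: C7 adds 2 new (cloud, networking) at salary 9 (ratio 2/9).
Pick 4: C2 adds 1 new (security) at salary 10 (ratio 1/10).
Pick 5: C5 adds 1 new (backend) at salary 14 (ratio 1/14).
Greedy total salary: 3 + 5 + 9 + 10 + 14 = 41. (The true optimum is 38, so greedy overshoots here.)

41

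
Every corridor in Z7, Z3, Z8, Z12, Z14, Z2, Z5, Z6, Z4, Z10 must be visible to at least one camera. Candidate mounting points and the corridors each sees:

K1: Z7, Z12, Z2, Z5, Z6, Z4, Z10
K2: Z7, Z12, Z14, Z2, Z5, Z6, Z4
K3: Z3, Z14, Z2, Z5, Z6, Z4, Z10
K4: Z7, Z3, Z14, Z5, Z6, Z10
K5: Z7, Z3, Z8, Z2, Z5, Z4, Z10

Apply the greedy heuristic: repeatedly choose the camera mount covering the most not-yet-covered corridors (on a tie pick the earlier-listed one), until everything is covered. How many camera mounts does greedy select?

3

Pick 1: K1 covers 7 new corridors (Z7, Z12, Z2, Z5, Z6, Z4, Z10).
Pick 2: K3 covers 2 new corridors (Z3, Z14).
Pick 3: K5 covers 1 new corridors (Z8).
Greedy uses 3 camera mounts. (The true minimum is 2.)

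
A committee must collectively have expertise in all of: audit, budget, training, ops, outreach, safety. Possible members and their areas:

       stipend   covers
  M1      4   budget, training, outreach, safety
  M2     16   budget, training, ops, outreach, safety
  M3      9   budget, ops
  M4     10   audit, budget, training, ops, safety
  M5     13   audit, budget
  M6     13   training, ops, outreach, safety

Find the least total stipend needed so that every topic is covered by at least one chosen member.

14

M1, M4 cover every topic at stipend 4 + 10 = 14.
Any cover uses at least 2 members; among all covering selections none totals below 14.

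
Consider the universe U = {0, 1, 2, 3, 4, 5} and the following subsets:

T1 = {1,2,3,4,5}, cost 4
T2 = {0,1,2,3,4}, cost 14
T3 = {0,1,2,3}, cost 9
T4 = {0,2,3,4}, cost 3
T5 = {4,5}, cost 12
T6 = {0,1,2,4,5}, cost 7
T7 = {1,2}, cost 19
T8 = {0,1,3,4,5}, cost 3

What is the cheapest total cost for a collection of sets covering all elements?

T4, T8 cover every element at cost 3 + 3 = 6.
Any cover uses at least 2 sets; among all covering selections none totals below 6.

6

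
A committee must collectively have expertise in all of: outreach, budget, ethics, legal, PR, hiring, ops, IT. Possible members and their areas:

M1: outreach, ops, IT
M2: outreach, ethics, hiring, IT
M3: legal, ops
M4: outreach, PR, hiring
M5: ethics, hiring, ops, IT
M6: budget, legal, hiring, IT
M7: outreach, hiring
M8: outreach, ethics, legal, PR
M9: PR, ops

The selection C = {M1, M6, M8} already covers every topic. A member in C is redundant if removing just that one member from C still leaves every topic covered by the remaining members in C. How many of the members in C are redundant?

Drop M1: ops uncovered — not redundant.
Drop M6: budget, hiring uncovered — not redundant.
Drop M8: ethics, PR uncovered — not redundant.
None of the members in C is redundant.

0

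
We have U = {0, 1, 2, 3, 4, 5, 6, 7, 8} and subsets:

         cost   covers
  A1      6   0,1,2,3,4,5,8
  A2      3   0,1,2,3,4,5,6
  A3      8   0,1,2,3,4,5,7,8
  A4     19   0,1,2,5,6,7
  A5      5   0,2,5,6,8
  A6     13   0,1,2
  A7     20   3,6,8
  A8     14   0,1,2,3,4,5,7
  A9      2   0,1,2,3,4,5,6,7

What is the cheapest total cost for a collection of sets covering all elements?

A5, A9 cover every element at cost 5 + 2 = 7.
Any cover uses at least 2 sets; among all covering selections none totals below 7.

7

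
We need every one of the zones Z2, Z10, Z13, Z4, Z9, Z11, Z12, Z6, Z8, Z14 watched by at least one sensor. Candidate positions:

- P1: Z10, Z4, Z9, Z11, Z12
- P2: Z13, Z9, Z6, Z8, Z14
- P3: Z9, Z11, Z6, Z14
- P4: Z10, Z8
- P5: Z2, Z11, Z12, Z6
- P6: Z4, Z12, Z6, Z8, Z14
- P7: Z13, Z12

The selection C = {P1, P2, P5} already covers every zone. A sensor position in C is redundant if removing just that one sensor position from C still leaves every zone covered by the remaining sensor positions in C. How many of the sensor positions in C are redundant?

0

Drop P1: Z10, Z4 uncovered — not redundant.
Drop P2: Z13, Z8, Z14 uncovered — not redundant.
Drop P5: Z2 uncovered — not redundant.
None of the sensor positions in C is redundant.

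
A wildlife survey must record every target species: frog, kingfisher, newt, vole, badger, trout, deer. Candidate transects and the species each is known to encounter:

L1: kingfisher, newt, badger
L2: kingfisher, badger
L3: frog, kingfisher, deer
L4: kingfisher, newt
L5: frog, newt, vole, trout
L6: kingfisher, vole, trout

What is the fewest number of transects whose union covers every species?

3

L1, L3, L5 together cover {frog, kingfisher, newt, vole, badger, trout, deer} — every species.
No 2 of the 6 transects cover everything (all 15 pairs fall short), so 3 is minimum.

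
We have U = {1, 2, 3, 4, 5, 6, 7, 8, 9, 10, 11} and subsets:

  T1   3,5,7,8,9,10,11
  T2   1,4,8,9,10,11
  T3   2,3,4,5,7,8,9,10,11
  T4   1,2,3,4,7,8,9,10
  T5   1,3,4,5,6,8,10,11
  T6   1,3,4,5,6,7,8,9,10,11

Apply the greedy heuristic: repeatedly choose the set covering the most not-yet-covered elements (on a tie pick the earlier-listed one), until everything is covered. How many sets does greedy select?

Pick 1: T6 covers 10 new elements (1, 3, 4, 5, 6, 7, 8, 9, 10, 11).
Pick 2: T3 covers 1 new elements (2).
Greedy uses 2 sets.

2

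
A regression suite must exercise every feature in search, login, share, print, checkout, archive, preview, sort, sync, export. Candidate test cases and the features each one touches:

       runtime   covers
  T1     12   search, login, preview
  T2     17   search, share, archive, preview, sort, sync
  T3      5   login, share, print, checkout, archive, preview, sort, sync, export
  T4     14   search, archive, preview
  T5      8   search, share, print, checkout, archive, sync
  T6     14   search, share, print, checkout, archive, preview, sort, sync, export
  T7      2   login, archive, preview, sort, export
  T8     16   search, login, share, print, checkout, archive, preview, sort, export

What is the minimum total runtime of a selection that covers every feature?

10

T5, T7 cover every feature at runtime 8 + 2 = 10.
Any cover uses at least 2 test cases; among all covering selections none totals below 10.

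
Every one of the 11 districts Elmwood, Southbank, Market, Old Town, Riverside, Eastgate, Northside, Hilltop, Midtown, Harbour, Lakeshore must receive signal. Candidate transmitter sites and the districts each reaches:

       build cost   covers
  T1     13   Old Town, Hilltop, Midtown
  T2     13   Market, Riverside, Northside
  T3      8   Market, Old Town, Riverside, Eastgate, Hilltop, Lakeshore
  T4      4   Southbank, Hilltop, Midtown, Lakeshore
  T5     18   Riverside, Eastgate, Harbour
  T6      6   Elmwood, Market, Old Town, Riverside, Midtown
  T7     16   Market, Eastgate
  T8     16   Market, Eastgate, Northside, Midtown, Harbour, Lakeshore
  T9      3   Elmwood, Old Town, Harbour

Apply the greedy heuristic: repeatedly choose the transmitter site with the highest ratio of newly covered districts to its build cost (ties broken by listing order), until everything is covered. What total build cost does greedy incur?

Pick 1: T4 adds 4 new (Southbank, Hilltop, Midtown, Lakeshore) at build cost 4 (ratio 4/4).
Pick 2: T9 adds 3 new (Elmwood, Old Town, Harbour) at build cost 3 (ratio 3/3).
Pick 3: T3 adds 3 new (Market, Riverside, Eastgate) at build cost 8 (ratio 3/8).
Pick 4: T2 adds 1 new (Northside) at build cost 13 (ratio 1/13).
Greedy total build cost: 4 + 3 + 8 + 13 = 28. (The true optimum is 26, so greedy overshoots here.)

28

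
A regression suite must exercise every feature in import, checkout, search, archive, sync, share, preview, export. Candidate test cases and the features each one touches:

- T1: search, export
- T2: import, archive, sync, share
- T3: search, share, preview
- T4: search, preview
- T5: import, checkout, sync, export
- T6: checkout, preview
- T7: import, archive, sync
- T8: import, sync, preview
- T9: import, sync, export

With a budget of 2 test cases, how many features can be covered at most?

7

Choosing T3, T5 covers {import, checkout, search, sync, share, preview, export} — 7 features.
No choice of 2 test cases does better; here archive is left uncovered.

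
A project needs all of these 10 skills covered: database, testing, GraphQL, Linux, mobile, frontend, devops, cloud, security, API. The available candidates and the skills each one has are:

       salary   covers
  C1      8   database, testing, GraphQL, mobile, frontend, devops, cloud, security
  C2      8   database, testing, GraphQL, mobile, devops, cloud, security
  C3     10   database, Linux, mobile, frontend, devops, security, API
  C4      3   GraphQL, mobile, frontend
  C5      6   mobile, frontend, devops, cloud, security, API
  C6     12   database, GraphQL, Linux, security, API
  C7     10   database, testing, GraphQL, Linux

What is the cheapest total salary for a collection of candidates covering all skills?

C5, C7 cover every skill at salary 6 + 10 = 16.
Any cover uses at least 2 candidates; among all covering selections none totals below 16.
Greedy by coverage-per-salary would pick C1, C3 for 18 — worse than the optimum 16.

16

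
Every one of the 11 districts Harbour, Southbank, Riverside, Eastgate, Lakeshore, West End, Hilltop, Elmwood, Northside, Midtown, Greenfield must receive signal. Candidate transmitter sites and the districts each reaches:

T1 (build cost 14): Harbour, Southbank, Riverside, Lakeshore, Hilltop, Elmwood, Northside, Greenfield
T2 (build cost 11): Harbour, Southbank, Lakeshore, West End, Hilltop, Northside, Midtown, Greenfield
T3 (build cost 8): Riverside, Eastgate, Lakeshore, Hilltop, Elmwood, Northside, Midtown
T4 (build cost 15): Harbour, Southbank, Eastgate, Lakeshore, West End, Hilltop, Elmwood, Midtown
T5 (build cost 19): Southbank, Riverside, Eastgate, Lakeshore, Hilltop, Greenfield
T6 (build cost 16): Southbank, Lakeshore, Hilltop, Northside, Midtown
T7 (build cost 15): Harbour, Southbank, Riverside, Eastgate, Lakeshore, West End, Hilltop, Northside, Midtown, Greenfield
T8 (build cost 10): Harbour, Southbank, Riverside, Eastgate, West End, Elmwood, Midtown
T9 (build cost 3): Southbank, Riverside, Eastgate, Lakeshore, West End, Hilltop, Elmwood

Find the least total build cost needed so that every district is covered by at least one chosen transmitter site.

14

T2, T9 cover every district at build cost 11 + 3 = 14.
Any cover uses at least 2 transmitter sites; among all covering selections none totals below 14.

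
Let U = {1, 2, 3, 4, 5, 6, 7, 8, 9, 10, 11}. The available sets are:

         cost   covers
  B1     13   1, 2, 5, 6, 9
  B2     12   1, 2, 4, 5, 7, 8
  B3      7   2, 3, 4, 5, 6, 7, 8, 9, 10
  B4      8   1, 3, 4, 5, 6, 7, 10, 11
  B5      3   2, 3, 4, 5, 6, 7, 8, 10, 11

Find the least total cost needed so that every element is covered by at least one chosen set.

15

B3, B4 cover every element at cost 7 + 8 = 15.
Any cover uses at least 2 sets; among all covering selections none totals below 15.
Greedy by coverage-per-cost would pick B5, B1 for 16 — worse than the optimum 15.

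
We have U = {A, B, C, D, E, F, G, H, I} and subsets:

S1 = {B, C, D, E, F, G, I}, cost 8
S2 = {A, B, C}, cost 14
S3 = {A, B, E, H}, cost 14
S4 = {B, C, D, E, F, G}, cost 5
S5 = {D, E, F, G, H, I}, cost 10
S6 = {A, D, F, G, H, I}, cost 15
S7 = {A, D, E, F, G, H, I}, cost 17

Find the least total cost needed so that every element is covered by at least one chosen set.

20

S4, S6 cover every element at cost 5 + 15 = 20.
Any cover uses at least 2 sets; among all covering selections none totals below 20.
Greedy by coverage-per-cost would pick S4, S5, S2 for 29 — worse than the optimum 20.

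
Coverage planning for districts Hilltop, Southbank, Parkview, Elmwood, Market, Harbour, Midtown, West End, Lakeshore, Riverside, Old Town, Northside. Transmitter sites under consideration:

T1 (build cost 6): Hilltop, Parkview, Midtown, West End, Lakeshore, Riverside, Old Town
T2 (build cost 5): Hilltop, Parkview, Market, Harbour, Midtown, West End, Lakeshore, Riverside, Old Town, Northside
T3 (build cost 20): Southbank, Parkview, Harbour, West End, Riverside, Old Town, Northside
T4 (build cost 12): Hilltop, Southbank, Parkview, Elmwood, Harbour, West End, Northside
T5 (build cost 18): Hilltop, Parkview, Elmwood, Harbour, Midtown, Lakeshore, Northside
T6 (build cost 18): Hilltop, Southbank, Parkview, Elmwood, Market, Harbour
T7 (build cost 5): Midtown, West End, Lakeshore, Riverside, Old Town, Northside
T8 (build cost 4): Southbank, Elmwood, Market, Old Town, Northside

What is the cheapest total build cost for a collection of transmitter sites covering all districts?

9

T2, T8 cover every district at build cost 5 + 4 = 9.
Any cover uses at least 2 transmitter sites; among all covering selections none totals below 9.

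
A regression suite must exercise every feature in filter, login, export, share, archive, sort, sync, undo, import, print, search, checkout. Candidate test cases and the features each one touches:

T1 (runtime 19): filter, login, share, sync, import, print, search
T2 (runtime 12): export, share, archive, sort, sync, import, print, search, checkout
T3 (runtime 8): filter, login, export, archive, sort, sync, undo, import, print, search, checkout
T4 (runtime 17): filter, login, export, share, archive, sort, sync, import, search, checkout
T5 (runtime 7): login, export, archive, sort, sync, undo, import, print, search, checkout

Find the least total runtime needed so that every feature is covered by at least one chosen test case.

T2, T3 cover every feature at runtime 12 + 8 = 20.
Any cover uses at least 2 test cases; among all covering selections none totals below 20.
Greedy by coverage-per-runtime would pick T5, T3, T2 for 27 — worse than the optimum 20.

20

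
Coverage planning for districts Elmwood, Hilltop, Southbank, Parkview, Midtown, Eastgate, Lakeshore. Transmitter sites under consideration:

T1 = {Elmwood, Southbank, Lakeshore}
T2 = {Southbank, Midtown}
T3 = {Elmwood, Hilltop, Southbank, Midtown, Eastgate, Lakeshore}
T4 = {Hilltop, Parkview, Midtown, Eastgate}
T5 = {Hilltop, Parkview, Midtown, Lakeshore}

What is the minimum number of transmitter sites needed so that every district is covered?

2

T1, T4 together cover {Elmwood, Hilltop, Southbank, Parkview, Midtown, Eastgate, Lakeshore} — every district.
No single transmitter site contains all 7 districts, so 2 is optimal.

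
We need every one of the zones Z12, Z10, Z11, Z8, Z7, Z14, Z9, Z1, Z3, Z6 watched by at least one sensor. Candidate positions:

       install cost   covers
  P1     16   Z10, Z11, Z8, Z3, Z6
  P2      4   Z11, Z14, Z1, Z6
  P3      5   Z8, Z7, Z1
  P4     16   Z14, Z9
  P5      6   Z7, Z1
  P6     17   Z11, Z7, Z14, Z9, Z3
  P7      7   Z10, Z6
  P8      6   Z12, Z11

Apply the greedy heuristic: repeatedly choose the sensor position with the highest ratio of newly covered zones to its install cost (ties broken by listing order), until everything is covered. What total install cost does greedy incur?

39

Pick 1: P2 adds 4 new (Z11, Z14, Z1, Z6) at install cost 4 (ratio 4/4).
Pick 2: P3 adds 2 new (Z8, Z7) at install cost 5 (ratio 2/5).
Pick 3: P8 adds 1 new (Z12) at install cost 6 (ratio 1/6).
Pick 4: P7 adds 1 new (Z10) at install cost 7 (ratio 1/7).
Pick 5: P6 adds 2 new (Z9, Z3) at install cost 17 (ratio 2/17).
Greedy total install cost: 4 + 5 + 6 + 7 + 17 = 39. (The true optimum is 35, so greedy overshoots here.)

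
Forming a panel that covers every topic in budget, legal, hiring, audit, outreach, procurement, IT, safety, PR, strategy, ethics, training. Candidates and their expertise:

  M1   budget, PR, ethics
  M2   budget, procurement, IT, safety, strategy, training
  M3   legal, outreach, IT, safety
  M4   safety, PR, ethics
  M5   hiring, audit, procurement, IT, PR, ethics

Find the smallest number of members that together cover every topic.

3

M2, M3, M5 together cover {budget, legal, hiring, audit, outreach, procurement, IT, safety, PR, strategy, ethics, training} — every topic.
No 2 of the 5 members cover everything (all 10 pairs fall short), so 3 is minimum.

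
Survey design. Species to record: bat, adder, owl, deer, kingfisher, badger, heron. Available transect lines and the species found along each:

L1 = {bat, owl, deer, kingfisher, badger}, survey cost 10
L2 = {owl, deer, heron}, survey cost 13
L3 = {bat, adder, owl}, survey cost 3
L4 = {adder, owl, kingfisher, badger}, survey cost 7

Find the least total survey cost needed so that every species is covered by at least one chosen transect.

L2, L3, L4 cover every species at survey cost 13 + 3 + 7 = 23.
Any cover uses at least 3 transects; among all covering selections none totals below 23.

23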